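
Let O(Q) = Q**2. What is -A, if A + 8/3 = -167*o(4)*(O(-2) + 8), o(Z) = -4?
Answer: -24040/3 ≈ -8013.3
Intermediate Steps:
A = 24040/3 (A = -8/3 - (-668)*((-2)**2 + 8) = -8/3 - (-668)*(4 + 8) = -8/3 - (-668)*12 = -8/3 - 167*(-48) = -8/3 + 8016 = 24040/3 ≈ 8013.3)
-A = -1*24040/3 = -24040/3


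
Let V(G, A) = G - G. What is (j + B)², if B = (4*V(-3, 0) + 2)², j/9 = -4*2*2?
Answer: 19600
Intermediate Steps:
V(G, A) = 0
j = -144 (j = 9*(-4*2*2) = 9*(-8*2) = 9*(-16) = -144)
B = 4 (B = (4*0 + 2)² = (0 + 2)² = 2² = 4)
(j + B)² = (-144 + 4)² = (-140)² = 19600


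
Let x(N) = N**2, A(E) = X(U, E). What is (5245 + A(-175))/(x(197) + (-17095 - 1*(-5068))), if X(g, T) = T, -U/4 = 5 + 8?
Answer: 2535/13391 ≈ 0.18931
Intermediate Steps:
U = -52 (U = -4*(5 + 8) = -4*13 = -52)
A(E) = E
(5245 + A(-175))/(x(197) + (-17095 - 1*(-5068))) = (5245 - 175)/(197**2 + (-17095 - 1*(-5068))) = 5070/(38809 + (-17095 + 5068)) = 5070/(38809 - 12027) = 5070/26782 = 5070*(1/26782) = 2535/13391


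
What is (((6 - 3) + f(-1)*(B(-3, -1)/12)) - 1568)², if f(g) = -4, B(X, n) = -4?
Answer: 22005481/9 ≈ 2.4451e+6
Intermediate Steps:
(((6 - 3) + f(-1)*(B(-3, -1)/12)) - 1568)² = (((6 - 3) - (-16)/12) - 1568)² = ((3 - (-16)/12) - 1568)² = ((3 - 4*(-⅓)) - 1568)² = ((3 + 4/3) - 1568)² = (13/3 - 1568)² = (-4691/3)² = 22005481/9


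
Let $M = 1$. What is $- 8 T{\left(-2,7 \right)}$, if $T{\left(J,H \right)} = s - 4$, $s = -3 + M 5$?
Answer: $16$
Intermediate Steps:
$s = 2$ ($s = -3 + 1 \cdot 5 = -3 + 5 = 2$)
$T{\left(J,H \right)} = -2$ ($T{\left(J,H \right)} = 2 - 4 = -2$)
$- 8 T{\left(-2,7 \right)} = \left(-8\right) \left(-2\right) = 16$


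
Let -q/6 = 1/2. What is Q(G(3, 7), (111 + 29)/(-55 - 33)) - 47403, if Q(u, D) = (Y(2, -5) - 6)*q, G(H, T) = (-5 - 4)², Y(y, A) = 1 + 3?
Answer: -47397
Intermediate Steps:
Y(y, A) = 4
q = -3 (q = -6/2 = -6*½ = -3)
G(H, T) = 81 (G(H, T) = (-9)² = 81)
Q(u, D) = 6 (Q(u, D) = (4 - 6)*(-3) = -2*(-3) = 6)
Q(G(3, 7), (111 + 29)/(-55 - 33)) - 47403 = 6 - 47403 = -47397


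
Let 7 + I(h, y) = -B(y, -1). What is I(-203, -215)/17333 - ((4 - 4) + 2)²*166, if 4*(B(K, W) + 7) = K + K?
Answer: -23018009/34666 ≈ -663.99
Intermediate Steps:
B(K, W) = -7 + K/2 (B(K, W) = -7 + (K + K)/4 = -7 + (2*K)/4 = -7 + K/2)
I(h, y) = -y/2 (I(h, y) = -7 - (-7 + y/2) = -7 + (7 - y/2) = -y/2)
I(-203, -215)/17333 - ((4 - 4) + 2)²*166 = -½*(-215)/17333 - ((4 - 4) + 2)²*166 = (215/2)*(1/17333) - (0 + 2)²*166 = 215/34666 - 2²*166 = 215/34666 - 4*166 = 215/34666 - 1*664 = 215/34666 - 664 = -23018009/34666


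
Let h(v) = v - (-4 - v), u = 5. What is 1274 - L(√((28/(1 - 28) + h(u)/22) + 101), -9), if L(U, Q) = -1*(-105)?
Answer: 1169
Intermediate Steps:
h(v) = 4 + 2*v (h(v) = v + (4 + v) = 4 + 2*v)
L(U, Q) = 105
1274 - L(√((28/(1 - 28) + h(u)/22) + 101), -9) = 1274 - 1*105 = 1274 - 105 = 1169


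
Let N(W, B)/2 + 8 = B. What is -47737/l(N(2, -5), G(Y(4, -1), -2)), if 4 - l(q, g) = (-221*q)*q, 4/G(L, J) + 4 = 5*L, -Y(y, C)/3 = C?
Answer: -47737/149400 ≈ -0.31952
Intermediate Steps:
N(W, B) = -16 + 2*B
Y(y, C) = -3*C
G(L, J) = 4/(-4 + 5*L)
l(q, g) = 4 + 221*q² (l(q, g) = 4 - (-221*q)*q = 4 - (-221)*q² = 4 + 221*q²)
-47737/l(N(2, -5), G(Y(4, -1), -2)) = -47737/(4 + 221*(-16 + 2*(-5))²) = -47737/(4 + 221*(-16 - 10)²) = -47737/(4 + 221*(-26)²) = -47737/(4 + 221*676) = -47737/(4 + 149396) = -47737/149400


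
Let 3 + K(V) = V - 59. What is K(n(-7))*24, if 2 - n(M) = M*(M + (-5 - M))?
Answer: -2280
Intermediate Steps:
n(M) = 2 + 5*M (n(M) = 2 - M*(M + (-5 - M)) = 2 - M*(-5) = 2 - (-5)*M = 2 + 5*M)
K(V) = -62 + V (K(V) = -3 + (V - 59) = -3 + (-59 + V) = -62 + V)
K(n(-7))*24 = (-62 + (2 + 5*(-7)))*24 = (-62 + (2 - 35))*24 = (-62 - 33)*24 = -95*24 = -2280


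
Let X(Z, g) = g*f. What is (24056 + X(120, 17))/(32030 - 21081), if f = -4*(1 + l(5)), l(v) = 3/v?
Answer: 119736/54745 ≈ 2.1872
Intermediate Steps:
f = -32/5 (f = -4*(1 + 3/5) = -4*(1 + 3*(⅕)) = -4*(1 + ⅗) = -4*8/5 = -32/5 ≈ -6.4000)
X(Z, g) = -32*g/5 (X(Z, g) = g*(-32/5) = -32*g/5)
(24056 + X(120, 17))/(32030 - 21081) = (24056 - 32/5*17)/(32030 - 21081) = (24056 - 544/5)/10949 = (119736/5)*(1/10949) = 119736/54745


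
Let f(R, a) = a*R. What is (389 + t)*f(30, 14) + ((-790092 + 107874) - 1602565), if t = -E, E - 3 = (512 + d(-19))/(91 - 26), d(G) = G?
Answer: -27636031/13 ≈ -2.1258e+6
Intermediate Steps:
E = 688/65 (E = 3 + (512 - 19)/(91 - 26) = 3 + 493/65 = 688/65 ≈ 10.585)
f(R, a) = R*a
t = -688/65 (t = -1*688/65 = -688/65 ≈ -10.585)
(389 + t)*f(30, 14) + ((-790092 + 107874) - 1602565) = (389 - 688/65)*(30*14) + ((-790092 + 107874) - 1602565) = (24597/65)*420 + (-682218 - 1602565) = 2066148/13 - 2284783 = -27636031/13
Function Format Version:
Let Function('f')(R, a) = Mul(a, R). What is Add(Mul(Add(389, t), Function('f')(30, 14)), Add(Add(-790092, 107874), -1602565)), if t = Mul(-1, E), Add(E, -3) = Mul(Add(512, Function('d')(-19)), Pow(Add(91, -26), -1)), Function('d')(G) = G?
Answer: Rational(-27636031, 13) ≈ -2.1258e+6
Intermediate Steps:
E = Rational(688, 65) (E = Add(3, Mul(Add(512, -19), Pow(Add(91, -26), -1))) = Add(3, Mul(493, Pow(65, -1))) = Add(3, Mul(493, Rational(1, 65))) = Add(3, Rational(493, 65)) = Rational(688, 65) ≈ 10.585)
Function('f')(R, a) = Mul(R, a)
t = Rational(-688, 65) (t = Mul(-1, Rational(688, 65)) = Rational(-688, 65) ≈ -10.585)
Add(Mul(Add(389, t), Function('f')(30, 14)), Add(Add(-790092, 107874), -1602565)) = Add(Mul(Add(389, Rational(-688, 65)), Mul(30, 14)), Add(Add(-790092, 107874), -1602565)) = Add(Mul(Rational(24597, 65), 420), Add(-682218, -1602565)) = Add(Rational(2066148, 13), -2284783) = Rational(-27636031, 13)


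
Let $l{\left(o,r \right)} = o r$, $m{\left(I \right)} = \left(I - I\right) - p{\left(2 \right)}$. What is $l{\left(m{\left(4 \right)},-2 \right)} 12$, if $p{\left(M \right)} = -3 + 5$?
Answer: $48$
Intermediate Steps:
$p{\left(M \right)} = 2$
$m{\left(I \right)} = -2$ ($m{\left(I \right)} = \left(I - I\right) - 2 = 0 - 2 = -2$)
$l{\left(m{\left(4 \right)},-2 \right)} 12 = \left(-2\right) \left(-2\right) 12 = 4 \cdot 12 = 48$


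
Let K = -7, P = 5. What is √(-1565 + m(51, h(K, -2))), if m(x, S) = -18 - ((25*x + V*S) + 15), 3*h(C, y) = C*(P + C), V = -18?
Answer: I*√2789 ≈ 52.811*I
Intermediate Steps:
h(C, y) = C*(5 + C)/3 (h(C, y) = (C*(5 + C))/3 = C*(5 + C)/3)
m(x, S) = -33 - 25*x + 18*S (m(x, S) = -18 - ((25*x - 18*S) + 15) = -18 - ((-18*S + 25*x) + 15) = -18 - (15 - 18*S + 25*x) = -18 + (-15 - 25*x + 18*S) = -33 - 25*x + 18*S)
√(-1565 + m(51, h(K, -2))) = √(-1565 + (-33 - 25*51 + 18*((⅓)*(-7)*(5 - 7)))) = √(-1565 + (-33 - 1275 + 18*((⅓)*(-7)*(-2)))) = √(-1565 + (-33 - 1275 + 18*(14/3))) = √(-1565 + (-33 - 1275 + 84)) = √(-1565 - 1224) = √(-2789) = I*√2789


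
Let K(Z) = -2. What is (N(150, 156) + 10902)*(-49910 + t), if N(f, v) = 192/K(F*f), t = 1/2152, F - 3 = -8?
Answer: -580316341557/1076 ≈ -5.3933e+8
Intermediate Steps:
F = -5 (F = 3 - 8 = -5)
t = 1/2152 ≈ 0.00046468
N(f, v) = -96 (N(f, v) = 192/(-2) = 192*(-1/2) = -96)
(N(150, 156) + 10902)*(-49910 + t) = (-96 + 10902)*(-49910 + 1/2152) = 10806*(-107406319/2152) = -580316341557/1076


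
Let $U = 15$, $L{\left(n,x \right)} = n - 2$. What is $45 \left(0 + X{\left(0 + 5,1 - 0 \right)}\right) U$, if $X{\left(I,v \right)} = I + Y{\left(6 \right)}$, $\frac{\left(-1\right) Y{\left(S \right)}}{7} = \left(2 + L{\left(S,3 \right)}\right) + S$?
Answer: $-53325$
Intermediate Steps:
$L{\left(n,x \right)} = -2 + n$ ($L{\left(n,x \right)} = n - 2 = -2 + n$)
$Y{\left(S \right)} = - 14 S$ ($Y{\left(S \right)} = - 7 \left(\left(2 + \left(-2 + S\right)\right) + S\right) = - 7 \left(S + S\right) = - 7 \cdot 2 S = - 14 S$)
$X{\left(I,v \right)} = -84 + I$ ($X{\left(I,v \right)} = I - 84 = -84 + I$)
$45 \left(0 + X{\left(0 + 5,1 - 0 \right)}\right) U = 45 \left(0 + \left(-84 + \left(0 + 5\right)\right)\right) 15 = 45 \left(0 + \left(-84 + 5\right)\right) 15 = 45 \left(0 - 79\right) 15 = 45 \left(-79\right) 15 = \left(-3555\right) 15 = -53325$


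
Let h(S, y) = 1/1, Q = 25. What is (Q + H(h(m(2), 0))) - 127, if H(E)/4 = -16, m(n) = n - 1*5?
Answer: -166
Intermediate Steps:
m(n) = -5 + n (m(n) = n - 5 = -5 + n)
h(S, y) = 1
H(E) = -64 (H(E) = 4*(-16) = -64)
(Q + H(h(m(2), 0))) - 127 = (25 - 64) - 127 = -39 - 127 = -166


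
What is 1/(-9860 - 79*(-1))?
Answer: -1/9781 ≈ -0.00010224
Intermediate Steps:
1/(-9860 - 79*(-1)) = 1/(-9860 + 79) = 1/(-9781) = -1/9781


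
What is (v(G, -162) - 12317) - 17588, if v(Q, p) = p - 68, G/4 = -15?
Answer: -30135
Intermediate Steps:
G = -60 (G = 4*(-15) = -60)
v(Q, p) = -68 + p
(v(G, -162) - 12317) - 17588 = ((-68 - 162) - 12317) - 17588 = (-230 - 12317) - 17588 = -12547 - 17588 = -30135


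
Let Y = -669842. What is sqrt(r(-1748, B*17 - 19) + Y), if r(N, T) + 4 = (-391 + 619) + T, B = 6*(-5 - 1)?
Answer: I*sqrt(670249) ≈ 818.69*I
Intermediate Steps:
B = -36 (B = 6*(-6) = -36)
r(N, T) = 224 + T (r(N, T) = -4 + ((-391 + 619) + T) = -4 + (228 + T) = 224 + T)
sqrt(r(-1748, B*17 - 19) + Y) = sqrt((224 + (-36*17 - 19)) - 669842) = sqrt((224 + (-612 - 19)) - 669842) = sqrt((224 - 631) - 669842) = sqrt(-407 - 669842) = sqrt(-670249) = I*sqrt(670249)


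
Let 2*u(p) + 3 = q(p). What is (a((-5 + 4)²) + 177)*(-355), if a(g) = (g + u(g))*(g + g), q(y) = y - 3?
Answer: -61770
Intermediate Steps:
q(y) = -3 + y
u(p) = -3 + p/2 (u(p) = -3/2 + (-3 + p)/2 = -3/2 + (-3/2 + p/2) = -3 + p/2)
a(g) = 2*g*(-3 + 3*g/2) (a(g) = (g + (-3 + g/2))*(g + g) = (-3 + 3*g/2)*(2*g) = 2*g*(-3 + 3*g/2))
(a((-5 + 4)²) + 177)*(-355) = (3*(-5 + 4)²*(-2 + (-5 + 4)²) + 177)*(-355) = (3*(-1)²*(-2 + (-1)²) + 177)*(-355) = (3*1*(-2 + 1) + 177)*(-355) = (3*1*(-1) + 177)*(-355) = (-3 + 177)*(-355) = 174*(-355) = -61770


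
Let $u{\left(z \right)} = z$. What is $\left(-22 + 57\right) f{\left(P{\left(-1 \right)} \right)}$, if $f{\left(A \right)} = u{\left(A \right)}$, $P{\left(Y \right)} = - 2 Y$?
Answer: $70$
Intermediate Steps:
$f{\left(A \right)} = A$
$\left(-22 + 57\right) f{\left(P{\left(-1 \right)} \right)} = \left(-22 + 57\right) \left(\left(-2\right) \left(-1\right)\right) = 35 \cdot 2 = 70$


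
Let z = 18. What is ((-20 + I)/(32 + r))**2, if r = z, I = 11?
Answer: 81/2500 ≈ 0.032400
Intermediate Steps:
r = 18
((-20 + I)/(32 + r))**2 = ((-20 + 11)/(32 + 18))**2 = (-9/50)**2 = 81/2500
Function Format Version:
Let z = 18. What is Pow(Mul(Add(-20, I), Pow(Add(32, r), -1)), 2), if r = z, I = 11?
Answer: Rational(81, 2500) ≈ 0.032400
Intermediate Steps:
r = 18
Pow(Mul(Add(-20, I), Pow(Add(32, r), -1)), 2) = Pow(Mul(Add(-20, 11), Pow(Add(32, 18), -1)), 2) = Pow(Mul(-9, Pow(50, -1)), 2) = Pow(Mul(-9, Rational(1, 50)), 2) = Pow(Rational(-9, 50), 2) = Rational(81, 2500)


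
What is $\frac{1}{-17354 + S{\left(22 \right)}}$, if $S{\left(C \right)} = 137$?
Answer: $- \frac{1}{17217} \approx -5.8082 \cdot 10^{-5}$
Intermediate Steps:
$\frac{1}{-17354 + S{\left(22 \right)}} = \frac{1}{-17354 + 137} = \frac{1}{-17217} = - \frac{1}{17217}$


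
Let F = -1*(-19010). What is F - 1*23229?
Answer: -4219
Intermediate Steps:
F = 19010
F - 1*23229 = 19010 - 1*23229 = 19010 - 23229 = -4219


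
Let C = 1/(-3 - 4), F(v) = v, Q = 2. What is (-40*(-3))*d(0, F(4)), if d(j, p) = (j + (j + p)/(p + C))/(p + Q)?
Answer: 560/27 ≈ 20.741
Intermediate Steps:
C = -⅐ (C = 1/(-7) = -⅐ ≈ -0.14286)
d(j, p) = (j + (j + p)/(-⅐ + p))/(2 + p) (d(j, p) = (j + (j + p)/(p - ⅐))/(p + 2) = (j + (j + p)/(-⅐ + p))/(2 + p))
(-40*(-3))*d(0, F(4)) = (-40*(-3))*((6*0 + 7*4 + 7*0*4)/(-2 + 7*4² + 13*4)) = 120*((0 + 28 + 0)/(-2 + 7*16 + 52)) = 120*(28/(-2 + 112 + 52)) = 120*(28/162) = 120*((1/162)*28) = 120*(14/81) = 560/27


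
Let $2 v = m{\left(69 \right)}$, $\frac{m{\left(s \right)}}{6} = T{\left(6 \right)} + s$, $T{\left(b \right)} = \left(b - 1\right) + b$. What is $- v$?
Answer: $-240$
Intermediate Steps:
$T{\left(b \right)} = -1 + 2 b$ ($T{\left(b \right)} = \left(-1 + b\right) + b = -1 + 2 b$)
$m{\left(s \right)} = 66 + 6 s$ ($m{\left(s \right)} = 6 \left(\left(-1 + 2 \cdot 6\right) + s\right) = 6 \left(\left(-1 + 12\right) + s\right) = 6 \left(11 + s\right) = 66 + 6 s$)
$v = 240$ ($v = \frac{66 + 6 \cdot 69}{2} = \frac{66 + 414}{2} = \frac{1}{2} \cdot 480 = 240$)
$- v = \left(-1\right) 240 = -240$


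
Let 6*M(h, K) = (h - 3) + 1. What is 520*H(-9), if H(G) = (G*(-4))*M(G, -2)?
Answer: -34320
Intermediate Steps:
M(h, K) = -⅓ + h/6 (M(h, K) = ((h - 3) + 1)/6 = ((-3 + h) + 1)/6 = (-2 + h)/6 = -⅓ + h/6)
H(G) = -4*G*(-⅓ + G/6) (H(G) = (G*(-4))*(-⅓ + G/6) = (-4*G)*(-⅓ + G/6) = -4*G*(-⅓ + G/6))
520*H(-9) = 520*((⅔)*(-9)*(2 - 1*(-9))) = 520*((⅔)*(-9)*(2 + 9)) = 520*((⅔)*(-9)*11) = 520*(-66) = -34320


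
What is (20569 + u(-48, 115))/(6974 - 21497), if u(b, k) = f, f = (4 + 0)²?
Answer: -20585/14523 ≈ -1.4174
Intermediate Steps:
f = 16 (f = 4² = 16)
u(b, k) = 16
(20569 + u(-48, 115))/(6974 - 21497) = (20569 + 16)/(6974 - 21497) = 20585/(-14523) = 20585*(-1/14523) = -20585/14523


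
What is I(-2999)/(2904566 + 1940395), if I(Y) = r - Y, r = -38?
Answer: 329/538329 ≈ 0.00061115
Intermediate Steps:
I(Y) = -38 - Y
I(-2999)/(2904566 + 1940395) = (-38 - 1*(-2999))/(2904566 + 1940395) = (-38 + 2999)/4844961 = 2961*(1/4844961) = 329/538329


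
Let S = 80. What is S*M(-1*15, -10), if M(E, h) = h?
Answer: -800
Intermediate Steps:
S*M(-1*15, -10) = 80*(-10) = -800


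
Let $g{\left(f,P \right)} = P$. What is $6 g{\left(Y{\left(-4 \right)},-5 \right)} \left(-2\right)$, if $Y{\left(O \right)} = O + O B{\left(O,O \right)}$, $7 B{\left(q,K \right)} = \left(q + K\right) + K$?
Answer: $60$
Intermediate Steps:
$B{\left(q,K \right)} = \frac{q}{7} + \frac{2 K}{7}$ ($B{\left(q,K \right)} = \frac{\left(q + K\right) + K}{7} = \frac{\left(K + q\right) + K}{7} = \frac{q + 2 K}{7} = \frac{q}{7} + \frac{2 K}{7}$)
$Y{\left(O \right)} = O + \frac{3 O^{2}}{7}$ ($Y{\left(O \right)} = O + O \left(\frac{O}{7} + \frac{2 O}{7}\right) = O + O \frac{3 O}{7} = O + \frac{3 O^{2}}{7}$)
$6 g{\left(Y{\left(-4 \right)},-5 \right)} \left(-2\right) = 6 \left(-5\right) \left(-2\right) = \left(-30\right) \left(-2\right) = 60$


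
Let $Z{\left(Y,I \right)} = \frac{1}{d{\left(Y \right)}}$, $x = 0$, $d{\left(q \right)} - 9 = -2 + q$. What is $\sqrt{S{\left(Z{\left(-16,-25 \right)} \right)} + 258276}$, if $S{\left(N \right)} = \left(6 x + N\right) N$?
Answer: $\frac{\sqrt{20920357}}{9} \approx 508.21$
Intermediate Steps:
$d{\left(q \right)} = 7 + q$ ($d{\left(q \right)} = 9 + \left(-2 + q\right) = 7 + q$)
$Z{\left(Y,I \right)} = \frac{1}{7 + Y}$
$S{\left(N \right)} = N^{2}$ ($S{\left(N \right)} = \left(6 \cdot 0 + N\right) N = \left(0 + N\right) N = N N = N^{2}$)
$\sqrt{S{\left(Z{\left(-16,-25 \right)} \right)} + 258276} = \sqrt{\left(\frac{1}{7 - 16}\right)^{2} + 258276} = \sqrt{\left(\frac{1}{-9}\right)^{2} + 258276} = \sqrt{\left(- \frac{1}{9}\right)^{2} + 258276} = \sqrt{\frac{1}{81} + 258276} = \sqrt{\frac{20920357}{81}} = \frac{\sqrt{20920357}}{9}$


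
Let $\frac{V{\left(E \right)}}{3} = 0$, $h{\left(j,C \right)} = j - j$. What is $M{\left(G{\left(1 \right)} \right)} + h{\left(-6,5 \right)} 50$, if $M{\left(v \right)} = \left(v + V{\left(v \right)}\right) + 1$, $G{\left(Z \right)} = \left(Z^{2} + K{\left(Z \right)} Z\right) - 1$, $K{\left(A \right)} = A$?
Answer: $2$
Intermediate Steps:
$h{\left(j,C \right)} = 0$
$V{\left(E \right)} = 0$ ($V{\left(E \right)} = 3 \cdot 0 = 0$)
$G{\left(Z \right)} = -1 + 2 Z^{2}$ ($G{\left(Z \right)} = \left(Z^{2} + Z Z\right) - 1 = \left(Z^{2} + Z^{2}\right) - 1 = 2 Z^{2} - 1 = -1 + 2 Z^{2}$)
$M{\left(v \right)} = 1 + v$ ($M{\left(v \right)} = \left(v + 0\right) + 1 = v + 1 = 1 + v$)
$M{\left(G{\left(1 \right)} \right)} + h{\left(-6,5 \right)} 50 = \left(1 - \left(1 - 2 \cdot 1^{2}\right)\right) + 0 \cdot 50 = \left(1 + \left(-1 + 2 \cdot 1\right)\right) + 0 = \left(1 + \left(-1 + 2\right)\right) + 0 = \left(1 + 1\right) + 0 = 2 + 0 = 2$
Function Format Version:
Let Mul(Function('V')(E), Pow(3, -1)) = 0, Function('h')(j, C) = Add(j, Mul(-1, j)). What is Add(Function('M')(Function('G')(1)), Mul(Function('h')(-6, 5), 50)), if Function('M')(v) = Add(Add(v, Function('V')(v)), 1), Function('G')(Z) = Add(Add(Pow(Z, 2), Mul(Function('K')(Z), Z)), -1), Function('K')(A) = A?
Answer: 2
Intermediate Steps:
Function('h')(j, C) = 0
Function('V')(E) = 0 (Function('V')(E) = Mul(3, 0) = 0)
Function('G')(Z) = Add(-1, Mul(2, Pow(Z, 2))) (Function('G')(Z) = Add(Add(Pow(Z, 2), Mul(Z, Z)), -1) = Add(Add(Pow(Z, 2), Pow(Z, 2)), -1) = Add(Mul(2, Pow(Z, 2)), -1) = Add(-1, Mul(2, Pow(Z, 2))))
Function('M')(v) = Add(1, v) (Function('M')(v) = Add(Add(v, 0), 1) = Add(v, 1) = Add(1, v))
Add(Function('M')(Function('G')(1)), Mul(Function('h')(-6, 5), 50)) = Add(Add(1, Add(-1, Mul(2, Pow(1, 2)))), Mul(0, 50)) = Add(Add(1, Add(-1, Mul(2, 1))), 0) = Add(Add(1, Add(-1, 2)), 0) = Add(Add(1, 1), 0) = Add(2, 0) = 2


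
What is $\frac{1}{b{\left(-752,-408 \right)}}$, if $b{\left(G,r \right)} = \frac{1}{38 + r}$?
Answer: $-370$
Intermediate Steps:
$\frac{1}{b{\left(-752,-408 \right)}} = \frac{1}{\frac{1}{38 - 408}} = \frac{1}{\frac{1}{-370}} = \frac{1}{- \frac{1}{370}} = -370$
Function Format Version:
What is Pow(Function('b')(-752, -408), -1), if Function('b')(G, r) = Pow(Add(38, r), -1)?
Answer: -370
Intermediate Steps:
Pow(Function('b')(-752, -408), -1) = Pow(Pow(Add(38, -408), -1), -1) = Pow(Pow(-370, -1), -1) = Pow(Rational(-1, 370), -1) = -370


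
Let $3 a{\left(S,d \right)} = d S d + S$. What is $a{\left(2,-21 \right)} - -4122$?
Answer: $\frac{13250}{3} \approx 4416.7$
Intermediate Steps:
$a{\left(S,d \right)} = \frac{S}{3} + \frac{S d^{2}}{3}$ ($a{\left(S,d \right)} = \frac{d S d + S}{3} = \frac{S d d + S}{3} = \frac{S d^{2} + S}{3} = \frac{S + S d^{2}}{3} = \frac{S}{3} + \frac{S d^{2}}{3}$)
$a{\left(2,-21 \right)} - -4122 = \frac{1}{3} \cdot 2 \left(1 + \left(-21\right)^{2}\right) - -4122 = \frac{1}{3} \cdot 2 \left(1 + 441\right) + 4122 = \frac{1}{3} \cdot 2 \cdot 442 + 4122 = \frac{884}{3} + 4122 = \frac{13250}{3}$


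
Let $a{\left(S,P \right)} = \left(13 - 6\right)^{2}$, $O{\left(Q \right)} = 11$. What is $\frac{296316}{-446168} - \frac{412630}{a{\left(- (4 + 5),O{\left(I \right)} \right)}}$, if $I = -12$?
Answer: $- \frac{46029205331}{5465558} \approx -8421.7$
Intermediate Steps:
$a{\left(S,P \right)} = 49$ ($a{\left(S,P \right)} = 7^{2} = 49$)
$\frac{296316}{-446168} - \frac{412630}{a{\left(- (4 + 5),O{\left(I \right)} \right)}} = \frac{296316}{-446168} - \frac{412630}{49} = 296316 \left(- \frac{1}{446168}\right) - \frac{412630}{49} = - \frac{74079}{111542} - \frac{412630}{49} = - \frac{46029205331}{5465558}$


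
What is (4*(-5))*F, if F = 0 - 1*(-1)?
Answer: -20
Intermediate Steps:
F = 1 (F = 0 + 1 = 1)
(4*(-5))*F = (4*(-5))*1 = -20*1 = -20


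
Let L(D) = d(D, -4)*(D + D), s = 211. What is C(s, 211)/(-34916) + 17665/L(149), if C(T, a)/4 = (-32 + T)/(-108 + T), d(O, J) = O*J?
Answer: -15914163687/159685043896 ≈ -0.099660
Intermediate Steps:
d(O, J) = J*O
L(D) = -8*D² (L(D) = (-4*D)*(D + D) = (-4*D)*(2*D) = -8*D²)
C(T, a) = 4*(-32 + T)/(-108 + T) (C(T, a) = 4*((-32 + T)/(-108 + T)) = 4*(-32 + T)/(-108 + T))
C(s, 211)/(-34916) + 17665/L(149) = (4*(-32 + 211)/(-108 + 211))/(-34916) + 17665/((-8*149²)) = (4*179/103)*(-1/34916) + 17665/((-8*22201)) = (4*(1/103)*179)*(-1/34916) + 17665/(-177608) = (716/103)*(-1/34916) + 17665*(-1/177608) = -179/899087 - 17665/177608 = -15914163687/159685043896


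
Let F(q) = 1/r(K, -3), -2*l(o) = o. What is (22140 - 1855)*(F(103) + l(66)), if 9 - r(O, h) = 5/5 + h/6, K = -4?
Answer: -11339315/17 ≈ -6.6702e+5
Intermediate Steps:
l(o) = -o/2
r(O, h) = 8 - h/6 (r(O, h) = 9 - (5/5 + h/6) = 9 - (5*(⅕) + h*(⅙)) = 9 - (1 + h/6) = 9 + (-1 - h/6) = 8 - h/6)
F(q) = 2/17 (F(q) = 1/(8 - ⅙*(-3)) = 1/(8 + ½) = 1/(17/2) = 2/17)
(22140 - 1855)*(F(103) + l(66)) = (22140 - 1855)*(2/17 - ½*66) = 20285*(2/17 - 33) = 20285*(-559/17) = -11339315/17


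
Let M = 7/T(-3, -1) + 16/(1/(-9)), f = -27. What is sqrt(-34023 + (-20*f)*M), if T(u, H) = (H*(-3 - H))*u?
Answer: I*sqrt(112413) ≈ 335.28*I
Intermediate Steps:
T(u, H) = H*u*(-3 - H)
M = -871/6 (M = 7/((-1*(-1)*(-3)*(3 - 1))) + 16/(1/(-9)) = 7/((-1*(-1)*(-3)*2)) + 16/(-1/9) = 7/(-6) + 16*(-9) = 7*(-1/6) - 144 = -7/6 - 144 = -871/6 ≈ -145.17)
sqrt(-34023 + (-20*f)*M) = sqrt(-34023 - 20*(-27)*(-871/6)) = sqrt(-34023 + 540*(-871/6)) = sqrt(-34023 - 78390) = sqrt(-112413) = I*sqrt(112413)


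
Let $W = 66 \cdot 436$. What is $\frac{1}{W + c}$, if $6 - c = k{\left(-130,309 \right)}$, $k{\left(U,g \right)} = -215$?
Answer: $\frac{1}{28997} \approx 3.4486 \cdot 10^{-5}$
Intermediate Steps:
$W = 28776$
$c = 221$ ($c = 6 - -215 = 6 + 215 = 221$)
$\frac{1}{W + c} = \frac{1}{28776 + 221} = \frac{1}{28997}$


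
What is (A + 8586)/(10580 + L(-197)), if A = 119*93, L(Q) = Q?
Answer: 6551/3461 ≈ 1.8928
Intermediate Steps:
A = 11067
(A + 8586)/(10580 + L(-197)) = (11067 + 8586)/(10580 - 197) = 19653/10383 = 19653*(1/10383) = 6551/3461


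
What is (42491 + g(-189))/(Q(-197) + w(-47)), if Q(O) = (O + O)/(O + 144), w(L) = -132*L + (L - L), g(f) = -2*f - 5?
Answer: 1135896/164603 ≈ 6.9008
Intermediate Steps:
g(f) = -5 - 2*f
w(L) = -132*L (w(L) = -132*L + 0 = -132*L)
Q(O) = 2*O/(144 + O) (Q(O) = (2*O)/(144 + O) = 2*O/(144 + O))
(42491 + g(-189))/(Q(-197) + w(-47)) = (42491 + (-5 - 2*(-189)))/(2*(-197)/(144 - 197) - 132*(-47)) = (42491 + (-5 + 378))/(2*(-197)/(-53) + 6204) = (42491 + 373)/(2*(-197)*(-1/53) + 6204) = 42864/(394/53 + 6204) = 42864/(329206/53) = 42864*(53/329206) = 1135896/164603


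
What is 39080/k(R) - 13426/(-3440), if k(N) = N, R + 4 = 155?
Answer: 68231263/259720 ≈ 262.71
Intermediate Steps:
R = 151 (R = -4 + 155 = 151)
39080/k(R) - 13426/(-3440) = 39080/151 - 13426/(-3440) = 39080*(1/151) - 13426*(-1/3440) = 39080/151 + 6713/1720 = 68231263/259720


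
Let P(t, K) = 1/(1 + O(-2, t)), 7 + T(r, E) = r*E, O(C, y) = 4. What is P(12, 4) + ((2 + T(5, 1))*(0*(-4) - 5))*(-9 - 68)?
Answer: 1/5 ≈ 0.20000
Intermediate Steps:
T(r, E) = -7 + E*r (T(r, E) = -7 + r*E = -7 + E*r)
P(t, K) = 1/5 (P(t, K) = 1/(1 + 4) = 1/5)
P(12, 4) + ((2 + T(5, 1))*(0*(-4) - 5))*(-9 - 68) = 1/5 + ((2 + (-7 + 1*5))*(0*(-4) - 5))*(-9 - 68) = 1/5 + ((2 + (-7 + 5))*(0 - 5))*(-77) = 1/5 + ((2 - 2)*(-5))*(-77) = 1/5 + (0*(-5))*(-77) = 1/5 + 0*(-77) = 1/5 + 0 = 1/5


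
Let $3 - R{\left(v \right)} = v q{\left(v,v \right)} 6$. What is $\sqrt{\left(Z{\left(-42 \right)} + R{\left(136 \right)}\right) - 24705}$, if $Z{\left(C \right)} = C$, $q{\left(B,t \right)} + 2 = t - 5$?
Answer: $2 i \sqrt{32502} \approx 360.57 i$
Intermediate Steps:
$q{\left(B,t \right)} = -7 + t$ ($q{\left(B,t \right)} = -2 + \left(t - 5\right) = -2 + \left(-5 + t\right) = -7 + t$)
$R{\left(v \right)} = 3 - 6 v \left(-7 + v\right)$ ($R{\left(v \right)} = 3 - v \left(-7 + v\right) 6 = 3 - 6 v \left(-7 + v\right)$)
$\sqrt{\left(Z{\left(-42 \right)} + R{\left(136 \right)}\right) - 24705} = \sqrt{\left(-42 + \left(3 - 816 \left(-7 + 136\right)\right)\right) - 24705} = \sqrt{\left(-42 + \left(3 - 816 \cdot 129\right)\right) - 24705} = \sqrt{\left(-42 + \left(3 - 105264\right)\right) - 24705} = \sqrt{\left(-42 - 105261\right) - 24705} = \sqrt{-105303 - 24705} = \sqrt{-130008} = 2 i \sqrt{32502}$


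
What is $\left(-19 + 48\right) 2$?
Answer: $58$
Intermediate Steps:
$\left(-19 + 48\right) 2 = 29 \cdot 2 = 58$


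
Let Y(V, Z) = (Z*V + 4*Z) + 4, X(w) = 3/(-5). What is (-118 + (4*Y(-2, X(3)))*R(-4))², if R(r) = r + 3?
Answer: 417316/25 ≈ 16693.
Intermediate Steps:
R(r) = 3 + r
X(w) = -⅗ (X(w) = 3*(-⅕) = -⅗)
Y(V, Z) = 4 + 4*Z + V*Z (Y(V, Z) = (V*Z + 4*Z) + 4 = (4*Z + V*Z) + 4 = 4 + 4*Z + V*Z)
(-118 + (4*Y(-2, X(3)))*R(-4))² = (-118 + (4*(4 + 4*(-⅗) - 2*(-⅗)))*(3 - 4))² = (-118 + (4*(4 - 12/5 + 6/5))*(-1))² = (-118 + (4*(14/5))*(-1))² = (-118 + (56/5)*(-1))² = (-118 - 56/5)² = (-646/5)² = 417316/25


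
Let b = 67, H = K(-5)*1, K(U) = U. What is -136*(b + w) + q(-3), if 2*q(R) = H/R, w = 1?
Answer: -55483/6 ≈ -9247.2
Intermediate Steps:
H = -5 (H = -5*1 = -5)
q(R) = -5/(2*R) (q(R) = (-5/R)/2 = -5/(2*R))
-136*(b + w) + q(-3) = -136*(67 + 1) - 5/2/(-3) = -136*68 - 5/2*(-1/3) = -9248 + 5/6 = -55483/6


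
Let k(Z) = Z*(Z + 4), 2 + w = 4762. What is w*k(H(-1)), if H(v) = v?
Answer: -14280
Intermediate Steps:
w = 4760 (w = -2 + 4762 = 4760)
k(Z) = Z*(4 + Z)
w*k(H(-1)) = 4760*(-(4 - 1)) = 4760*(-1*3) = 4760*(-3) = -14280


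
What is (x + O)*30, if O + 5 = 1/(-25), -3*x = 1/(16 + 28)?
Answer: -16657/110 ≈ -151.43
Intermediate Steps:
x = -1/132 (x = -1/(3*(16 + 28)) = -⅓/44 = -⅓*1/44 = -1/132 ≈ -0.0075758)
O = -126/25 (O = -5 + 1/(-25) = -5 - 1/25 = -126/25 ≈ -5.0400)
(x + O)*30 = (-1/132 - 126/25)*30 = -16657/3300*30 = -16657/110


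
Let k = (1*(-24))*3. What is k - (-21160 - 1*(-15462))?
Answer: 5626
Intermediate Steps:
k = -72 (k = -24*3 = -72)
k - (-21160 - 1*(-15462)) = -72 - (-21160 - 1*(-15462)) = -72 - (-21160 + 15462) = -72 - 1*(-5698) = -72 + 5698 = 5626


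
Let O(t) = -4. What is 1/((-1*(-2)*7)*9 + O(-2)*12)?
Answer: 1/78 ≈ 0.012821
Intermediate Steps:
1/((-1*(-2)*7)*9 + O(-2)*12) = 1/((-1*(-2)*7)*9 - 4*12) = 1/((2*7)*9 - 48) = 1/(14*9 - 48) = 1/(126 - 48) = 1/78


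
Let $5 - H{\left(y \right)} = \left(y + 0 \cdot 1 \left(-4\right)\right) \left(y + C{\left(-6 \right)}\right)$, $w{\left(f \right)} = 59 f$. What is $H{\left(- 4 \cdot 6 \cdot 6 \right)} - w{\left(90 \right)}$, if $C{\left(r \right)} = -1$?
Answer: $-26185$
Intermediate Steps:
$H{\left(y \right)} = 5 - y \left(-1 + y\right)$ ($H{\left(y \right)} = 5 - \left(y + 0 \cdot 1 \left(-4\right)\right) \left(y - 1\right) = 5 - \left(y + 0 \left(-4\right)\right) \left(-1 + y\right) = 5 - \left(y + 0\right) \left(-1 + y\right) = 5 - y \left(-1 + y\right)$)
$H{\left(- 4 \cdot 6 \cdot 6 \right)} - w{\left(90 \right)} = \left(5 - 4 \cdot 6 \cdot 6 - \left(- 4 \cdot 6 \cdot 6\right)^{2}\right) - 59 \cdot 90 = \left(5 - 144 - \left(\left(-4\right) 36\right)^{2}\right) - 5310 = \left(5 - 144 - \left(-144\right)^{2}\right) - 5310 = \left(5 - 144 - 20736\right) - 5310 = -20875 - 5310 = -26185$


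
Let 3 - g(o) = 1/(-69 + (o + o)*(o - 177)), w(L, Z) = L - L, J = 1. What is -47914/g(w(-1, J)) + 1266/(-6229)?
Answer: -10296874221/647816 ≈ -15895.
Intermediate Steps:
w(L, Z) = 0
g(o) = 3 - 1/(-69 + 2*o*(-177 + o)) (g(o) = 3 - 1/(-69 + (o + o)*(o - 177)) = 3 - 1/(-69 + (2*o)*(-177 + o)) = 3 - 1/(-69 + 2*o*(-177 + o)))
-47914/g(w(-1, J)) + 1266/(-6229) = -47914*(69 - 2*0² + 354*0)/(2*(104 - 3*0² + 531*0)) + 1266/(-6229) = -47914*(69 - 2*0 + 0)/(2*(104 - 3*0 + 0)) + 1266*(-1/6229) = -47914*(69 + 0 + 0)/(2*(104 + 0 + 0)) - 1266/6229 = -47914/(2*104/69) - 1266/6229 = -47914/(2*(1/69)*104) - 1266/6229 = -47914/208/69 - 1266/6229 = -47914*69/208 - 1266/6229 = -1653033/104 - 1266/6229 = -10296874221/647816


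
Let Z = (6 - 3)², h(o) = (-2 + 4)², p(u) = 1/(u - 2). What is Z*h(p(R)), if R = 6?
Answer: 36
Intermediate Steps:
p(u) = 1/(-2 + u)
h(o) = 4 (h(o) = 2² = 4)
Z = 9 (Z = 3² = 9)
Z*h(p(R)) = 9*4 = 36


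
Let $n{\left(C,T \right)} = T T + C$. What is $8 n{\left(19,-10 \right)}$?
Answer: $952$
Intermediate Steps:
$n{\left(C,T \right)} = C + T^{2}$ ($n{\left(C,T \right)} = T^{2} + C = C + T^{2}$)
$8 n{\left(19,-10 \right)} = 8 \left(19 + \left(-10\right)^{2}\right) = 8 \left(19 + 100\right) = 8 \cdot 119 = 952$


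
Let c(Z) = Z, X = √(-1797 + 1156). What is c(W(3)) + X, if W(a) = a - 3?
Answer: I*√641 ≈ 25.318*I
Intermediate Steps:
W(a) = -3 + a
X = I*√641 (X = √(-641) = I*√641 ≈ 25.318*I)
c(W(3)) + X = (-3 + 3) + I*√641 = 0 + I*√641 = I*√641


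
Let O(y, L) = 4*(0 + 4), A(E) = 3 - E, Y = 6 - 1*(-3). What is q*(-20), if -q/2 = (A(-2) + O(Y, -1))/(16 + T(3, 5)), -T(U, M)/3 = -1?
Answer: 840/19 ≈ 44.211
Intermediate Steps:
T(U, M) = 3 (T(U, M) = -3*(-1) = 3)
Y = 9 (Y = 6 + 3 = 9)
O(y, L) = 16 (O(y, L) = 4*4 = 16)
q = -42/19 (q = -2*((3 - 1*(-2)) + 16)/(16 + 3) = -2*((3 + 2) + 16)/19 = -2*(5 + 16)/19 = -42/19 ≈ -2.2105)
q*(-20) = -42/19*(-20) = 840/19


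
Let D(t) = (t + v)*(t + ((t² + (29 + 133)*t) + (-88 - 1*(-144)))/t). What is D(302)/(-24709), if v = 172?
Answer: -54838956/3731059 ≈ -14.698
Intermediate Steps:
D(t) = (172 + t)*(t + (56 + t² + 162*t)/t) (D(t) = (t + 172)*(t + ((t² + (29 + 133)*t) + (-88 - 1*(-144)))/t) = (172 + t)*(t + ((t² + 162*t) + (-88 + 144))/t) = (172 + t)*(t + ((t² + 162*t) + 56)/t) = (172 + t)*(t + (56 + t² + 162*t)/t))
D(302)/(-24709) = (27920 + 2*302² + 506*302 + 9632/302)/(-24709) = (27920 + 2*91204 + 152812 + 9632*(1/302))*(-1/24709) = (27920 + 182408 + 152812 + 4816/151)*(-1/24709) = (54838956/151)*(-1/24709) = -54838956/3731059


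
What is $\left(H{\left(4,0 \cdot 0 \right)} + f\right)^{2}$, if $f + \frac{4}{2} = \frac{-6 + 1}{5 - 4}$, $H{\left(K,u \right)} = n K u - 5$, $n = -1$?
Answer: $144$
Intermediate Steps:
$H{\left(K,u \right)} = -5 - K u$ ($H{\left(K,u \right)} = - K u - 5 = -5 - K u$)
$f = -7$ ($f = -2 + \frac{-6 + 1}{5 - 4} = -2 - \frac{5}{1} = -2 - 5 = -7$)
$\left(H{\left(4,0 \cdot 0 \right)} + f\right)^{2} = \left(\left(-5 - 4 \cdot 0 \cdot 0\right) - 7\right)^{2} = \left(\left(-5 - 4 \cdot 0\right) - 7\right)^{2} = \left(\left(-5 + 0\right) - 7\right)^{2} = \left(-5 - 7\right)^{2} = \left(-12\right)^{2} = 144$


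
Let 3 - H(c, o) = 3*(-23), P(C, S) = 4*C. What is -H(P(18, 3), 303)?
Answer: -72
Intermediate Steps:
H(c, o) = 72 (H(c, o) = 3 - 3*(-23) = 3 - 1*(-69) = 3 + 69 = 72)
-H(P(18, 3), 303) = -1*72 = -72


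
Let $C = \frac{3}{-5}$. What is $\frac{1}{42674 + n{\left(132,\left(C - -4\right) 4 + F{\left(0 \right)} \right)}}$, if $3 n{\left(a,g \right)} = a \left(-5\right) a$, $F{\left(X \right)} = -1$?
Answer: $\frac{1}{13634} \approx 7.3346 \cdot 10^{-5}$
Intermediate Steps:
$C = - \frac{3}{5}$ ($C = 3 \left(- \frac{1}{5}\right) = - \frac{3}{5} \approx -0.6$)
$n{\left(a,g \right)} = - \frac{5 a^{2}}{3}$ ($n{\left(a,g \right)} = \frac{a \left(-5\right) a}{3} = \frac{- 5 a a}{3} = \frac{\left(-5\right) a^{2}}{3} = - \frac{5 a^{2}}{3}$)
$\frac{1}{42674 + n{\left(132,\left(C - -4\right) 4 + F{\left(0 \right)} \right)}} = \frac{1}{42674 - \frac{5 \cdot 132^{2}}{3}} = \frac{1}{42674 - 29040} = \frac{1}{13634}$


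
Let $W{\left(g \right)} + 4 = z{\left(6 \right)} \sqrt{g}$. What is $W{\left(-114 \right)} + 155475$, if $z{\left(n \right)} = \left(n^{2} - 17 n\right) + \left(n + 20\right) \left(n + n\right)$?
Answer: $155471 + 246 i \sqrt{114} \approx 1.5547 \cdot 10^{5} + 2626.6 i$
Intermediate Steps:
$z{\left(n \right)} = n^{2} - 17 n + 2 n \left(20 + n\right)$ ($z{\left(n \right)} = \left(n^{2} - 17 n\right) + \left(20 + n\right) 2 n = \left(n^{2} - 17 n\right) + 2 n \left(20 + n\right) = n^{2} - 17 n + 2 n \left(20 + n\right)$)
$W{\left(g \right)} = -4 + 246 \sqrt{g}$ ($W{\left(g \right)} = -4 + 6 \left(23 + 3 \cdot 6\right) \sqrt{g} = -4 + 6 \left(23 + 18\right) \sqrt{g} = -4 + 6 \cdot 41 \sqrt{g} = -4 + 246 \sqrt{g}$)
$W{\left(-114 \right)} + 155475 = \left(-4 + 246 \sqrt{-114}\right) + 155475 = \left(-4 + 246 i \sqrt{114}\right) + 155475 = 155471 + 246 i \sqrt{114}$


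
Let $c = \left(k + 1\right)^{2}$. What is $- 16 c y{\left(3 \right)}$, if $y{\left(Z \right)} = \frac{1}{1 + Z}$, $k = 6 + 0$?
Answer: $-196$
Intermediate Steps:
$k = 6$
$c = 49$ ($c = \left(6 + 1\right)^{2} = 7^{2} = 49$)
$- 16 c y{\left(3 \right)} = \frac{\left(-16\right) 49}{1 + 3} = - \frac{784}{4} = \left(-784\right) \frac{1}{4} = -196$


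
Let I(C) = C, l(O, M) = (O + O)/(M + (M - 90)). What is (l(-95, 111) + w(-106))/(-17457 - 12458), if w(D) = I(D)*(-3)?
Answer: -20893/1974390 ≈ -0.010582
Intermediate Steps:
l(O, M) = 2*O/(-90 + 2*M) (l(O, M) = (2*O)/(M + (-90 + M)) = (2*O)/(-90 + 2*M) = 2*O/(-90 + 2*M))
w(D) = -3*D (w(D) = D*(-3) = -3*D)
(l(-95, 111) + w(-106))/(-17457 - 12458) = (-95/(-45 + 111) - 3*(-106))/(-17457 - 12458) = (-95/66 + 318)/(-29915) = (-95*1/66 + 318)*(-1/29915) = (-95/66 + 318)*(-1/29915) = (20893/66)*(-1/29915) = -20893/1974390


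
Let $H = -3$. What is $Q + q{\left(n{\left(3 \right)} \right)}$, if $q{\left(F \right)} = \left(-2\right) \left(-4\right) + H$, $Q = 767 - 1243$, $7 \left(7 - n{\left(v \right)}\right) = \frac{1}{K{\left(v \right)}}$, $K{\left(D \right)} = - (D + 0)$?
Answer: $-471$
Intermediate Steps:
$K{\left(D \right)} = - D$
$n{\left(v \right)} = 7 + \frac{1}{7 v}$ ($n{\left(v \right)} = 7 - \frac{1}{7 \left(- v\right)} = 7 - \frac{\left(-1\right) \frac{1}{v}}{7} = 7 + \frac{1}{7 v}$)
$Q = -476$ ($Q = 767 - 1243 = -476$)
$q{\left(F \right)} = 5$ ($q{\left(F \right)} = \left(-2\right) \left(-4\right) - 3 = 8 - 3 = 5$)
$Q + q{\left(n{\left(3 \right)} \right)} = -476 + 5 = -471$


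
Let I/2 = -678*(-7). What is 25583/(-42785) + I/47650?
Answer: -81291473/203870525 ≈ -0.39874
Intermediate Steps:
I = 9492 (I = 2*(-678*(-7)) = 2*4746 = 9492)
25583/(-42785) + I/47650 = 25583/(-42785) + 9492/47650 = 25583*(-1/42785) + 9492*(1/47650) = -25583/42785 + 4746/23825 = -81291473/203870525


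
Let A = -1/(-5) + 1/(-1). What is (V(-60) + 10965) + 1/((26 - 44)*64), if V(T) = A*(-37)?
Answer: 63328891/5760 ≈ 10995.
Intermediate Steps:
A = -⅘ (A = -1*(-⅕) + 1*(-1) = ⅕ - 1 = -⅘ ≈ -0.80000)
V(T) = 148/5 (V(T) = -⅘*(-37) = 148/5)
(V(-60) + 10965) + 1/((26 - 44)*64) = (148/5 + 10965) + 1/((26 - 44)*64) = 54973/5 + 1/(-18*64) = 54973/5 + 1/(-1152) = 54973/5 - 1/1152 = 63328891/5760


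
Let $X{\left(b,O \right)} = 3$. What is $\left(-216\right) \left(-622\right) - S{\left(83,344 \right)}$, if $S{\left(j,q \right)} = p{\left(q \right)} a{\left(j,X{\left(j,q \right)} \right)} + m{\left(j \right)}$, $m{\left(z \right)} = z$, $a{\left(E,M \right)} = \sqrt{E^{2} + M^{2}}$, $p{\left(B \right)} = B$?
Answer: $134269 - 344 \sqrt{6898} \approx 1.057 \cdot 10^{5}$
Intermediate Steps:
$S{\left(j,q \right)} = j + q \sqrt{9 + j^{2}}$ ($S{\left(j,q \right)} = q \sqrt{j^{2} + 3^{2}} + j = q \sqrt{j^{2} + 9} + j = q \sqrt{9 + j^{2}} + j = j + q \sqrt{9 + j^{2}}$)
$\left(-216\right) \left(-622\right) - S{\left(83,344 \right)} = \left(-216\right) \left(-622\right) - \left(83 + 344 \sqrt{9 + 83^{2}}\right) = 134352 - \left(83 + 344 \sqrt{9 + 6889}\right) = 134352 - \left(83 + 344 \sqrt{6898}\right) = 134269 - 344 \sqrt{6898}$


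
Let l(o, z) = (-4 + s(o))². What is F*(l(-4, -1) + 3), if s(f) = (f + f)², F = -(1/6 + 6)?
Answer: -44437/2 ≈ -22219.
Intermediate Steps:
F = -37/6 (F = -(⅙ + 6) = -1*37/6 = -37/6 ≈ -6.1667)
s(f) = 4*f² (s(f) = (2*f)² = 4*f²)
l(o, z) = (-4 + 4*o²)²
F*(l(-4, -1) + 3) = -37*(16*(-1 + (-4)²)² + 3)/6 = -37*(16*(-1 + 16)² + 3)/6 = -37*(16*15² + 3)/6 = -37*(16*225 + 3)/6 = -37*(3600 + 3)/6 = -37/6*3603 = -44437/2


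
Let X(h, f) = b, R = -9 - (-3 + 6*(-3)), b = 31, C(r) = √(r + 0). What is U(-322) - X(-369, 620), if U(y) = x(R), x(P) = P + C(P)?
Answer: -19 + 2*√3 ≈ -15.536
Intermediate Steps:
C(r) = √r
R = 12 (R = -9 - (-3 - 18) = -9 - 1*(-21) = -9 + 21 = 12)
X(h, f) = 31
x(P) = P + √P
U(y) = 12 + 2*√3 (U(y) = 12 + √12 = 12 + 2*√3)
U(-322) - X(-369, 620) = (12 + 2*√3) - 1*31 = (12 + 2*√3) - 31 = -19 + 2*√3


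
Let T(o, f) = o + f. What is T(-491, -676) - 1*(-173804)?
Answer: 172637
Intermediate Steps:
T(o, f) = f + o
T(-491, -676) - 1*(-173804) = (-676 - 491) - 1*(-173804) = -1167 + 173804 = 172637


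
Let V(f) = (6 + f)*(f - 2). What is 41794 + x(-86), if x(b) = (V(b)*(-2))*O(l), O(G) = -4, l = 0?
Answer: 98114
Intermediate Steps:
V(f) = (-2 + f)*(6 + f) (V(f) = (6 + f)*(-2 + f) = (-2 + f)*(6 + f))
x(b) = -96 + 8*b² + 32*b (x(b) = ((-12 + b² + 4*b)*(-2))*(-4) = (24 - 8*b - 2*b²)*(-4) = -96 + 8*b² + 32*b)
41794 + x(-86) = 41794 + (-96 + 8*(-86)² + 32*(-86)) = 41794 + (-96 + 8*7396 - 2752) = 41794 + (-96 + 59168 - 2752) = 41794 + 56320 = 98114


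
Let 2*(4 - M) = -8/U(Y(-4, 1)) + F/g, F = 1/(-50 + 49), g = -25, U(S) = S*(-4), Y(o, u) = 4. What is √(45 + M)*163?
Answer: 163*√4873/10 ≈ 1137.9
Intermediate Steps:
U(S) = -4*S
F = -1 (F = 1/(-1) = -1)
M = 373/100 (M = 4 - (-8/((-4*4)) - 1/(-25))/2 = 4 - (-8/(-16) - 1*(-1/25))/2 = 4 - (-8*(-1/16) + 1/25)/2 = 4 - (½ + 1/25)/2 = 4 - ½*27/50 = 4 - 27/100 = 373/100 ≈ 3.7300)
√(45 + M)*163 = √(45 + 373/100)*163 = √(4873/100)*163 = (√4873/10)*163 = 163*√4873/10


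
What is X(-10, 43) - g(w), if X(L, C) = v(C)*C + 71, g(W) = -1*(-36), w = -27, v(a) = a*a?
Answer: 79542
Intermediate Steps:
v(a) = a²
g(W) = 36
X(L, C) = 71 + C³ (X(L, C) = C²*C + 71 = C³ + 71 = 71 + C³)
X(-10, 43) - g(w) = (71 + 43³) - 1*36 = (71 + 79507) - 36 = 79578 - 36 = 79542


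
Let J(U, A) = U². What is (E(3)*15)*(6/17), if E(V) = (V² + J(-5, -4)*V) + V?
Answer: 7830/17 ≈ 460.59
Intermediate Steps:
E(V) = V² + 26*V (E(V) = (V² + (-5)²*V) + V = (V² + 25*V) + V = V² + 26*V)
(E(3)*15)*(6/17) = ((3*(26 + 3))*15)*(6/17) = ((3*29)*15)*(6*(1/17)) = (87*15)*(6/17) = 1305*(6/17) = 7830/17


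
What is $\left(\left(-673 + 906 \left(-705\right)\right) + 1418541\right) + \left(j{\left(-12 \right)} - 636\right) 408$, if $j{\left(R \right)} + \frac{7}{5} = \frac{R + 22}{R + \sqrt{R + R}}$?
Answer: $\frac{18157558}{35} - \frac{340 i \sqrt{6}}{7} \approx 5.1879 \cdot 10^{5} - 118.98 i$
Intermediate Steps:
$j{\left(R \right)} = - \frac{7}{5} + \frac{22 + R}{R + \sqrt{2} \sqrt{R}}$ ($j{\left(R \right)} = - \frac{7}{5} + \frac{R + 22}{R + \sqrt{R + R}} = - \frac{7}{5} + \frac{22 + R}{R + \sqrt{2 R}} = - \frac{7}{5} + \frac{22 + R}{R + \sqrt{2} \sqrt{R}}$)
$\left(\left(-673 + 906 \left(-705\right)\right) + 1418541\right) + \left(j{\left(-12 \right)} - 636\right) 408 = \left(\left(-673 + 906 \left(-705\right)\right) + 1418541\right) + \left(\frac{110 - -24 - 7 \sqrt{2} \sqrt{-12}}{5 \left(-12 + \sqrt{2} \sqrt{-12}\right)} - 636\right) 408 = \left(\left(-673 - 638730\right) + 1418541\right) + \left(\frac{110 + 24 - 7 \sqrt{2} \cdot 2 i \sqrt{3}}{5 \left(-12 + \sqrt{2} \cdot 2 i \sqrt{3}\right)} - 636\right) 408 = \left(-639403 + 1418541\right) + \left(\frac{110 + 24 - 14 i \sqrt{6}}{5 \left(-12 + 2 i \sqrt{6}\right)} - 636\right) 408 = 779138 + \left(\frac{134 - 14 i \sqrt{6}}{5 \left(-12 + 2 i \sqrt{6}\right)} - 636\right) 408 = 779138 + \left(-636 + \frac{134 - 14 i \sqrt{6}}{5 \left(-12 + 2 i \sqrt{6}\right)}\right) 408 = 779138 - \left(259488 - \frac{408 \left(134 - 14 i \sqrt{6}\right)}{5 \left(-12 + 2 i \sqrt{6}\right)}\right) = 519650 + \frac{408 \left(134 - 14 i \sqrt{6}\right)}{5 \left(-12 + 2 i \sqrt{6}\right)}$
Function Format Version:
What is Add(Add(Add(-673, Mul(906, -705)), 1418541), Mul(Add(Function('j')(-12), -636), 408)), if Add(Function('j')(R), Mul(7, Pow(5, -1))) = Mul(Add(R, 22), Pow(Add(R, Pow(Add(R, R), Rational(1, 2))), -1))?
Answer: Add(Rational(18157558, 35), Mul(Rational(-340, 7), I, Pow(6, Rational(1, 2)))) ≈ Add(5.1879e+5, Mul(-118.98, I))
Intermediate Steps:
Function('j')(R) = Add(Rational(-7, 5), Mul(Pow(Add(R, Mul(Pow(2, Rational(1, 2)), Pow(R, Rational(1, 2)))), -1), Add(22, R))) (Function('j')(R) = Add(Rational(-7, 5), Mul(Add(R, 22), Pow(Add(R, Pow(Add(R, R), Rational(1, 2))), -1))) = Add(Rational(-7, 5), Mul(Add(22, R), Pow(Add(R, Pow(Mul(2, R), Rational(1, 2))), -1))) = Add(Rational(-7, 5), Mul(Add(22, R), Pow(Add(R, Mul(Pow(2, Rational(1, 2)), Pow(R, Rational(1, 2)))), -1))) = Add(Rational(-7, 5), Mul(Pow(Add(R, Mul(Pow(2, Rational(1, 2)), Pow(R, Rational(1, 2)))), -1), Add(22, R))))
Add(Add(Add(-673, Mul(906, -705)), 1418541), Mul(Add(Function('j')(-12), -636), 408)) = Add(Add(Add(-673, Mul(906, -705)), 1418541), Mul(Add(Mul(Rational(1, 5), Pow(Add(-12, Mul(Pow(2, Rational(1, 2)), Pow(-12, Rational(1, 2)))), -1), Add(110, Mul(-2, -12), Mul(-7, Pow(2, Rational(1, 2)), Pow(-12, Rational(1, 2))))), -636), 408)) = Add(Add(Add(-673, -638730), 1418541), Mul(Add(Mul(Rational(1, 5), Pow(Add(-12, Mul(Pow(2, Rational(1, 2)), Mul(2, I, Pow(3, Rational(1, 2))))), -1), Add(110, 24, Mul(-7, Pow(2, Rational(1, 2)), Mul(2, I, Pow(3, Rational(1, 2)))))), -636), 408)) = Add(Add(-639403, 1418541), Mul(Add(Mul(Rational(1, 5), Pow(Add(-12, Mul(2, I, Pow(6, Rational(1, 2)))), -1), Add(110, 24, Mul(-14, I, Pow(6, Rational(1, 2))))), -636), 408)) = Add(779138, Mul(Add(Mul(Rational(1, 5), Pow(Add(-12, Mul(2, I, Pow(6, Rational(1, 2)))), -1), Add(134, Mul(-14, I, Pow(6, Rational(1, 2))))), -636), 408)) = Add(779138, Mul(Add(-636, Mul(Rational(1, 5), Pow(Add(-12, Mul(2, I, Pow(6, Rational(1, 2)))), -1), Add(134, Mul(-14, I, Pow(6, Rational(1, 2)))))), 408)) = Add(779138, Add(-259488, Mul(Rational(408, 5), Pow(Add(-12, Mul(2, I, Pow(6, Rational(1, 2)))), -1), Add(134, Mul(-14, I, Pow(6, Rational(1, 2))))))) = Add(519650, Mul(Rational(408, 5), Pow(Add(-12, Mul(2, I, Pow(6, Rational(1, 2)))), -1), Add(134, Mul(-14, I, Pow(6, Rational(1, 2))))))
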